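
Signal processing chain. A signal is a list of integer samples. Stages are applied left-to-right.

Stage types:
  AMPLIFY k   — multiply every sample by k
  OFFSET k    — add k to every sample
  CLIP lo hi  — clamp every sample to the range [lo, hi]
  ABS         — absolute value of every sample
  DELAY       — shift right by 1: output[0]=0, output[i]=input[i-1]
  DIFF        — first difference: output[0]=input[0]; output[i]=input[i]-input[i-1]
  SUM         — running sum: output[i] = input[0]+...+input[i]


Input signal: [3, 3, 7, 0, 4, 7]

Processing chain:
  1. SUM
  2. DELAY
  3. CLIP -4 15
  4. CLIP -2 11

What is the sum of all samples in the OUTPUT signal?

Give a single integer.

Input: [3, 3, 7, 0, 4, 7]
Stage 1 (SUM): sum[0..0]=3, sum[0..1]=6, sum[0..2]=13, sum[0..3]=13, sum[0..4]=17, sum[0..5]=24 -> [3, 6, 13, 13, 17, 24]
Stage 2 (DELAY): [0, 3, 6, 13, 13, 17] = [0, 3, 6, 13, 13, 17] -> [0, 3, 6, 13, 13, 17]
Stage 3 (CLIP -4 15): clip(0,-4,15)=0, clip(3,-4,15)=3, clip(6,-4,15)=6, clip(13,-4,15)=13, clip(13,-4,15)=13, clip(17,-4,15)=15 -> [0, 3, 6, 13, 13, 15]
Stage 4 (CLIP -2 11): clip(0,-2,11)=0, clip(3,-2,11)=3, clip(6,-2,11)=6, clip(13,-2,11)=11, clip(13,-2,11)=11, clip(15,-2,11)=11 -> [0, 3, 6, 11, 11, 11]
Output sum: 42

Answer: 42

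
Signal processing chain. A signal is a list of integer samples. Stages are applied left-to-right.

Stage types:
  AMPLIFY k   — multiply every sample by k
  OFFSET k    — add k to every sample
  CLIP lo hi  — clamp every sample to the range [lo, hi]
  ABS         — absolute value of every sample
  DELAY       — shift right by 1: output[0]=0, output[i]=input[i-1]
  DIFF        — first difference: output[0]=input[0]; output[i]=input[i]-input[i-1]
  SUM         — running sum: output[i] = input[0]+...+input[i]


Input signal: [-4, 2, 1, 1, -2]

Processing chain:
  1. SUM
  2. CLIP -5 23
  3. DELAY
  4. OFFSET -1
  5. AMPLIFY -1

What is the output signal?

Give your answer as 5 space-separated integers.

Answer: 1 5 3 2 1

Derivation:
Input: [-4, 2, 1, 1, -2]
Stage 1 (SUM): sum[0..0]=-4, sum[0..1]=-2, sum[0..2]=-1, sum[0..3]=0, sum[0..4]=-2 -> [-4, -2, -1, 0, -2]
Stage 2 (CLIP -5 23): clip(-4,-5,23)=-4, clip(-2,-5,23)=-2, clip(-1,-5,23)=-1, clip(0,-5,23)=0, clip(-2,-5,23)=-2 -> [-4, -2, -1, 0, -2]
Stage 3 (DELAY): [0, -4, -2, -1, 0] = [0, -4, -2, -1, 0] -> [0, -4, -2, -1, 0]
Stage 4 (OFFSET -1): 0+-1=-1, -4+-1=-5, -2+-1=-3, -1+-1=-2, 0+-1=-1 -> [-1, -5, -3, -2, -1]
Stage 5 (AMPLIFY -1): -1*-1=1, -5*-1=5, -3*-1=3, -2*-1=2, -1*-1=1 -> [1, 5, 3, 2, 1]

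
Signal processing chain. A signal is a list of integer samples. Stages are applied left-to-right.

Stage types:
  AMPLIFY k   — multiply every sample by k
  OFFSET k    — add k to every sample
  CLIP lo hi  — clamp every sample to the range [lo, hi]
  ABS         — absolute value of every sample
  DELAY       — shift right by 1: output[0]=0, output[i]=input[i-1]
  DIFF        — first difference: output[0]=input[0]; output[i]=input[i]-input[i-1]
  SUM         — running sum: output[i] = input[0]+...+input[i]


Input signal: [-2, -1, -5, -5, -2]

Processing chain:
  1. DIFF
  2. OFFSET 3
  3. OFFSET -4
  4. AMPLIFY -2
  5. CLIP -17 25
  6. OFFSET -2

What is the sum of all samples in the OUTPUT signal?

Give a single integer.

Answer: 4

Derivation:
Input: [-2, -1, -5, -5, -2]
Stage 1 (DIFF): s[0]=-2, -1--2=1, -5--1=-4, -5--5=0, -2--5=3 -> [-2, 1, -4, 0, 3]
Stage 2 (OFFSET 3): -2+3=1, 1+3=4, -4+3=-1, 0+3=3, 3+3=6 -> [1, 4, -1, 3, 6]
Stage 3 (OFFSET -4): 1+-4=-3, 4+-4=0, -1+-4=-5, 3+-4=-1, 6+-4=2 -> [-3, 0, -5, -1, 2]
Stage 4 (AMPLIFY -2): -3*-2=6, 0*-2=0, -5*-2=10, -1*-2=2, 2*-2=-4 -> [6, 0, 10, 2, -4]
Stage 5 (CLIP -17 25): clip(6,-17,25)=6, clip(0,-17,25)=0, clip(10,-17,25)=10, clip(2,-17,25)=2, clip(-4,-17,25)=-4 -> [6, 0, 10, 2, -4]
Stage 6 (OFFSET -2): 6+-2=4, 0+-2=-2, 10+-2=8, 2+-2=0, -4+-2=-6 -> [4, -2, 8, 0, -6]
Output sum: 4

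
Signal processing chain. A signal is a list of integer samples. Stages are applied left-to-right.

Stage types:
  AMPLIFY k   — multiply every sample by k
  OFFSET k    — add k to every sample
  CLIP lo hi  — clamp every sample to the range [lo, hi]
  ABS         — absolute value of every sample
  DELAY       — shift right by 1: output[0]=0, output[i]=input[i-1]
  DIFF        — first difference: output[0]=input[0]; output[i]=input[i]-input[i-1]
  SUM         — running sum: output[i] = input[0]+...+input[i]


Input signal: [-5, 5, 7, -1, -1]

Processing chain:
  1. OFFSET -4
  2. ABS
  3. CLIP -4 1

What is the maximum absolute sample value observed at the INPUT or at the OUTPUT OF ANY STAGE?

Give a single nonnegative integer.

Input: [-5, 5, 7, -1, -1] (max |s|=7)
Stage 1 (OFFSET -4): -5+-4=-9, 5+-4=1, 7+-4=3, -1+-4=-5, -1+-4=-5 -> [-9, 1, 3, -5, -5] (max |s|=9)
Stage 2 (ABS): |-9|=9, |1|=1, |3|=3, |-5|=5, |-5|=5 -> [9, 1, 3, 5, 5] (max |s|=9)
Stage 3 (CLIP -4 1): clip(9,-4,1)=1, clip(1,-4,1)=1, clip(3,-4,1)=1, clip(5,-4,1)=1, clip(5,-4,1)=1 -> [1, 1, 1, 1, 1] (max |s|=1)
Overall max amplitude: 9

Answer: 9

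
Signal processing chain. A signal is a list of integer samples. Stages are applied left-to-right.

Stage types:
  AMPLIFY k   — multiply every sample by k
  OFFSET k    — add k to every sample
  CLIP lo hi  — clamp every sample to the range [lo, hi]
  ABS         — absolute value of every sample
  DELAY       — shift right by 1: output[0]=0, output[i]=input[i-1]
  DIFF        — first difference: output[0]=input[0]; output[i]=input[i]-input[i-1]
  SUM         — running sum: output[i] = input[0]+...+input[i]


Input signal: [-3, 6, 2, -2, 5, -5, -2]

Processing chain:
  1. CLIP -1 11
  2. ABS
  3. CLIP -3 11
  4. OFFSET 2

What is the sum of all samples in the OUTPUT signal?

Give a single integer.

Answer: 31

Derivation:
Input: [-3, 6, 2, -2, 5, -5, -2]
Stage 1 (CLIP -1 11): clip(-3,-1,11)=-1, clip(6,-1,11)=6, clip(2,-1,11)=2, clip(-2,-1,11)=-1, clip(5,-1,11)=5, clip(-5,-1,11)=-1, clip(-2,-1,11)=-1 -> [-1, 6, 2, -1, 5, -1, -1]
Stage 2 (ABS): |-1|=1, |6|=6, |2|=2, |-1|=1, |5|=5, |-1|=1, |-1|=1 -> [1, 6, 2, 1, 5, 1, 1]
Stage 3 (CLIP -3 11): clip(1,-3,11)=1, clip(6,-3,11)=6, clip(2,-3,11)=2, clip(1,-3,11)=1, clip(5,-3,11)=5, clip(1,-3,11)=1, clip(1,-3,11)=1 -> [1, 6, 2, 1, 5, 1, 1]
Stage 4 (OFFSET 2): 1+2=3, 6+2=8, 2+2=4, 1+2=3, 5+2=7, 1+2=3, 1+2=3 -> [3, 8, 4, 3, 7, 3, 3]
Output sum: 31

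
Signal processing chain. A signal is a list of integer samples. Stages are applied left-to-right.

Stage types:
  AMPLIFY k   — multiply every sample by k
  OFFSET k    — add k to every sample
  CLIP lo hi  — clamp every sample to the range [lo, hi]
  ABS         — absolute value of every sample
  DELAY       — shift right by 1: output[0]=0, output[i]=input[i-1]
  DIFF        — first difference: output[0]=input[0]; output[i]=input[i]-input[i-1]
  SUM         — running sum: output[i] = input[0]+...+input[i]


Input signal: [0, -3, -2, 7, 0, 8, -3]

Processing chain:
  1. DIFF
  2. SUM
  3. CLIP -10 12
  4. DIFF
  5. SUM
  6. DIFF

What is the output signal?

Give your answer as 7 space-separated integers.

Input: [0, -3, -2, 7, 0, 8, -3]
Stage 1 (DIFF): s[0]=0, -3-0=-3, -2--3=1, 7--2=9, 0-7=-7, 8-0=8, -3-8=-11 -> [0, -3, 1, 9, -7, 8, -11]
Stage 2 (SUM): sum[0..0]=0, sum[0..1]=-3, sum[0..2]=-2, sum[0..3]=7, sum[0..4]=0, sum[0..5]=8, sum[0..6]=-3 -> [0, -3, -2, 7, 0, 8, -3]
Stage 3 (CLIP -10 12): clip(0,-10,12)=0, clip(-3,-10,12)=-3, clip(-2,-10,12)=-2, clip(7,-10,12)=7, clip(0,-10,12)=0, clip(8,-10,12)=8, clip(-3,-10,12)=-3 -> [0, -3, -2, 7, 0, 8, -3]
Stage 4 (DIFF): s[0]=0, -3-0=-3, -2--3=1, 7--2=9, 0-7=-7, 8-0=8, -3-8=-11 -> [0, -3, 1, 9, -7, 8, -11]
Stage 5 (SUM): sum[0..0]=0, sum[0..1]=-3, sum[0..2]=-2, sum[0..3]=7, sum[0..4]=0, sum[0..5]=8, sum[0..6]=-3 -> [0, -3, -2, 7, 0, 8, -3]
Stage 6 (DIFF): s[0]=0, -3-0=-3, -2--3=1, 7--2=9, 0-7=-7, 8-0=8, -3-8=-11 -> [0, -3, 1, 9, -7, 8, -11]

Answer: 0 -3 1 9 -7 8 -11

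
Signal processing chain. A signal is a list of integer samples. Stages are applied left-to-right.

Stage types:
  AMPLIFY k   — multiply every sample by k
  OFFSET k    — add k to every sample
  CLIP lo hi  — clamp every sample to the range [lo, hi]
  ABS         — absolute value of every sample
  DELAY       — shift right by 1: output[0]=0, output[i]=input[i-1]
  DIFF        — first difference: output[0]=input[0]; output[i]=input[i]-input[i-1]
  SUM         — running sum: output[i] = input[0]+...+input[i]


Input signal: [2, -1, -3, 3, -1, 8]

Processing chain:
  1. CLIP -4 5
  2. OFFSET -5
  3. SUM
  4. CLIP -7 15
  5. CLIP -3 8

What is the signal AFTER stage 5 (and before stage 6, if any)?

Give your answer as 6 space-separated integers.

Answer: -3 -3 -3 -3 -3 -3

Derivation:
Input: [2, -1, -3, 3, -1, 8]
Stage 1 (CLIP -4 5): clip(2,-4,5)=2, clip(-1,-4,5)=-1, clip(-3,-4,5)=-3, clip(3,-4,5)=3, clip(-1,-4,5)=-1, clip(8,-4,5)=5 -> [2, -1, -3, 3, -1, 5]
Stage 2 (OFFSET -5): 2+-5=-3, -1+-5=-6, -3+-5=-8, 3+-5=-2, -1+-5=-6, 5+-5=0 -> [-3, -6, -8, -2, -6, 0]
Stage 3 (SUM): sum[0..0]=-3, sum[0..1]=-9, sum[0..2]=-17, sum[0..3]=-19, sum[0..4]=-25, sum[0..5]=-25 -> [-3, -9, -17, -19, -25, -25]
Stage 4 (CLIP -7 15): clip(-3,-7,15)=-3, clip(-9,-7,15)=-7, clip(-17,-7,15)=-7, clip(-19,-7,15)=-7, clip(-25,-7,15)=-7, clip(-25,-7,15)=-7 -> [-3, -7, -7, -7, -7, -7]
Stage 5 (CLIP -3 8): clip(-3,-3,8)=-3, clip(-7,-3,8)=-3, clip(-7,-3,8)=-3, clip(-7,-3,8)=-3, clip(-7,-3,8)=-3, clip(-7,-3,8)=-3 -> [-3, -3, -3, -3, -3, -3]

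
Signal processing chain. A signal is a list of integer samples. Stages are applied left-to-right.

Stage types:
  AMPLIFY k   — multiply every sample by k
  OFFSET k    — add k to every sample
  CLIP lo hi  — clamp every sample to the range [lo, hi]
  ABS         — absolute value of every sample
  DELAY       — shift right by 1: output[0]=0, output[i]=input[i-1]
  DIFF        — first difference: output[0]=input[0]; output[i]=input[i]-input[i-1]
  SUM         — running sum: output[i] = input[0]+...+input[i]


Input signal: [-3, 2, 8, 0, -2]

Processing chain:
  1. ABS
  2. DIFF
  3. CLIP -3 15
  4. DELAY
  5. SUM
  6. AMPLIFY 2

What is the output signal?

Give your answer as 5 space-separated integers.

Input: [-3, 2, 8, 0, -2]
Stage 1 (ABS): |-3|=3, |2|=2, |8|=8, |0|=0, |-2|=2 -> [3, 2, 8, 0, 2]
Stage 2 (DIFF): s[0]=3, 2-3=-1, 8-2=6, 0-8=-8, 2-0=2 -> [3, -1, 6, -8, 2]
Stage 3 (CLIP -3 15): clip(3,-3,15)=3, clip(-1,-3,15)=-1, clip(6,-3,15)=6, clip(-8,-3,15)=-3, clip(2,-3,15)=2 -> [3, -1, 6, -3, 2]
Stage 4 (DELAY): [0, 3, -1, 6, -3] = [0, 3, -1, 6, -3] -> [0, 3, -1, 6, -3]
Stage 5 (SUM): sum[0..0]=0, sum[0..1]=3, sum[0..2]=2, sum[0..3]=8, sum[0..4]=5 -> [0, 3, 2, 8, 5]
Stage 6 (AMPLIFY 2): 0*2=0, 3*2=6, 2*2=4, 8*2=16, 5*2=10 -> [0, 6, 4, 16, 10]

Answer: 0 6 4 16 10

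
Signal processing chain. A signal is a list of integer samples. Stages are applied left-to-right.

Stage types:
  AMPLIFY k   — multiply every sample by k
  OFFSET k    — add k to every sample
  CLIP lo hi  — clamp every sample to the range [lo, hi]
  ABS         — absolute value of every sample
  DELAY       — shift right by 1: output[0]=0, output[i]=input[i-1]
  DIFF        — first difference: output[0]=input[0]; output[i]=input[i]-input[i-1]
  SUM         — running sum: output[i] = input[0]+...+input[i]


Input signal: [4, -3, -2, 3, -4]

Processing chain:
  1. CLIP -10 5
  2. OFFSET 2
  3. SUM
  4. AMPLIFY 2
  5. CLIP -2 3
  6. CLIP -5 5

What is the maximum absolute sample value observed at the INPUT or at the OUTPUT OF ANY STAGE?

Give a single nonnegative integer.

Answer: 20

Derivation:
Input: [4, -3, -2, 3, -4] (max |s|=4)
Stage 1 (CLIP -10 5): clip(4,-10,5)=4, clip(-3,-10,5)=-3, clip(-2,-10,5)=-2, clip(3,-10,5)=3, clip(-4,-10,5)=-4 -> [4, -3, -2, 3, -4] (max |s|=4)
Stage 2 (OFFSET 2): 4+2=6, -3+2=-1, -2+2=0, 3+2=5, -4+2=-2 -> [6, -1, 0, 5, -2] (max |s|=6)
Stage 3 (SUM): sum[0..0]=6, sum[0..1]=5, sum[0..2]=5, sum[0..3]=10, sum[0..4]=8 -> [6, 5, 5, 10, 8] (max |s|=10)
Stage 4 (AMPLIFY 2): 6*2=12, 5*2=10, 5*2=10, 10*2=20, 8*2=16 -> [12, 10, 10, 20, 16] (max |s|=20)
Stage 5 (CLIP -2 3): clip(12,-2,3)=3, clip(10,-2,3)=3, clip(10,-2,3)=3, clip(20,-2,3)=3, clip(16,-2,3)=3 -> [3, 3, 3, 3, 3] (max |s|=3)
Stage 6 (CLIP -5 5): clip(3,-5,5)=3, clip(3,-5,5)=3, clip(3,-5,5)=3, clip(3,-5,5)=3, clip(3,-5,5)=3 -> [3, 3, 3, 3, 3] (max |s|=3)
Overall max amplitude: 20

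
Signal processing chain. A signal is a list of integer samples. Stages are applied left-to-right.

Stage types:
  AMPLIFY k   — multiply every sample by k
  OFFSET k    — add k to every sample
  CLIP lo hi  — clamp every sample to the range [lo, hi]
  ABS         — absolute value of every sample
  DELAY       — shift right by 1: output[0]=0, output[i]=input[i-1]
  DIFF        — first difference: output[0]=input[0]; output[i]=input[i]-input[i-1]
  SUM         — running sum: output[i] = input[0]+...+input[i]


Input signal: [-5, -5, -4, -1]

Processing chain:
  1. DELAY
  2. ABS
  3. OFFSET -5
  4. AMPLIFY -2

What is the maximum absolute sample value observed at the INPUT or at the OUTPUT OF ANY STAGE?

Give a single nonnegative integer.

Input: [-5, -5, -4, -1] (max |s|=5)
Stage 1 (DELAY): [0, -5, -5, -4] = [0, -5, -5, -4] -> [0, -5, -5, -4] (max |s|=5)
Stage 2 (ABS): |0|=0, |-5|=5, |-5|=5, |-4|=4 -> [0, 5, 5, 4] (max |s|=5)
Stage 3 (OFFSET -5): 0+-5=-5, 5+-5=0, 5+-5=0, 4+-5=-1 -> [-5, 0, 0, -1] (max |s|=5)
Stage 4 (AMPLIFY -2): -5*-2=10, 0*-2=0, 0*-2=0, -1*-2=2 -> [10, 0, 0, 2] (max |s|=10)
Overall max amplitude: 10

Answer: 10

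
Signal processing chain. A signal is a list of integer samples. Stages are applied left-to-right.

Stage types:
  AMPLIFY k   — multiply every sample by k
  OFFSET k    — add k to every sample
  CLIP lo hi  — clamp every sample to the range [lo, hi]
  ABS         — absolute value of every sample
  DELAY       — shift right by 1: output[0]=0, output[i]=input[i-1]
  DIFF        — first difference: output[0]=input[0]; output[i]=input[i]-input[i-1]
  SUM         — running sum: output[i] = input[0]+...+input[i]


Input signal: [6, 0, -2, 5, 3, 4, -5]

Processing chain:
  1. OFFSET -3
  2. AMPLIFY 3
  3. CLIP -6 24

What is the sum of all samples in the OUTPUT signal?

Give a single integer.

Answer: 0

Derivation:
Input: [6, 0, -2, 5, 3, 4, -5]
Stage 1 (OFFSET -3): 6+-3=3, 0+-3=-3, -2+-3=-5, 5+-3=2, 3+-3=0, 4+-3=1, -5+-3=-8 -> [3, -3, -5, 2, 0, 1, -8]
Stage 2 (AMPLIFY 3): 3*3=9, -3*3=-9, -5*3=-15, 2*3=6, 0*3=0, 1*3=3, -8*3=-24 -> [9, -9, -15, 6, 0, 3, -24]
Stage 3 (CLIP -6 24): clip(9,-6,24)=9, clip(-9,-6,24)=-6, clip(-15,-6,24)=-6, clip(6,-6,24)=6, clip(0,-6,24)=0, clip(3,-6,24)=3, clip(-24,-6,24)=-6 -> [9, -6, -6, 6, 0, 3, -6]
Output sum: 0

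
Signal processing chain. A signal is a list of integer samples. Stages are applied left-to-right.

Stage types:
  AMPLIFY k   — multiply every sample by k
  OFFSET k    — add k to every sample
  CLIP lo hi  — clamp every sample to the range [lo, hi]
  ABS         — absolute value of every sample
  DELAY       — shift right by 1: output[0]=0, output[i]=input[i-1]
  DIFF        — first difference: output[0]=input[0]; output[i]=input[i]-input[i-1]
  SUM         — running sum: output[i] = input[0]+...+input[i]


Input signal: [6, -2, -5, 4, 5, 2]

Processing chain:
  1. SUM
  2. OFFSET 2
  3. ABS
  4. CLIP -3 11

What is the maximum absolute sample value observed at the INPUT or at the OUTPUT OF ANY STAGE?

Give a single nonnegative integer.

Input: [6, -2, -5, 4, 5, 2] (max |s|=6)
Stage 1 (SUM): sum[0..0]=6, sum[0..1]=4, sum[0..2]=-1, sum[0..3]=3, sum[0..4]=8, sum[0..5]=10 -> [6, 4, -1, 3, 8, 10] (max |s|=10)
Stage 2 (OFFSET 2): 6+2=8, 4+2=6, -1+2=1, 3+2=5, 8+2=10, 10+2=12 -> [8, 6, 1, 5, 10, 12] (max |s|=12)
Stage 3 (ABS): |8|=8, |6|=6, |1|=1, |5|=5, |10|=10, |12|=12 -> [8, 6, 1, 5, 10, 12] (max |s|=12)
Stage 4 (CLIP -3 11): clip(8,-3,11)=8, clip(6,-3,11)=6, clip(1,-3,11)=1, clip(5,-3,11)=5, clip(10,-3,11)=10, clip(12,-3,11)=11 -> [8, 6, 1, 5, 10, 11] (max |s|=11)
Overall max amplitude: 12

Answer: 12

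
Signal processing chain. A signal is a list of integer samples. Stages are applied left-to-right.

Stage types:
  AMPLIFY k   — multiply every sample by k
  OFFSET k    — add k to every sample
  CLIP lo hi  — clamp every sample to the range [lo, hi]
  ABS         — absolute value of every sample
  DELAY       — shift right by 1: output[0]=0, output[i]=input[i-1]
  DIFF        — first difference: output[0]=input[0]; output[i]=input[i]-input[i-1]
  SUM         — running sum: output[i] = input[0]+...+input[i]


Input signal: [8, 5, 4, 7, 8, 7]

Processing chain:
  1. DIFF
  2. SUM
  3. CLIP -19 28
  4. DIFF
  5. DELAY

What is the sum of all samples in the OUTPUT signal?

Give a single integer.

Input: [8, 5, 4, 7, 8, 7]
Stage 1 (DIFF): s[0]=8, 5-8=-3, 4-5=-1, 7-4=3, 8-7=1, 7-8=-1 -> [8, -3, -1, 3, 1, -1]
Stage 2 (SUM): sum[0..0]=8, sum[0..1]=5, sum[0..2]=4, sum[0..3]=7, sum[0..4]=8, sum[0..5]=7 -> [8, 5, 4, 7, 8, 7]
Stage 3 (CLIP -19 28): clip(8,-19,28)=8, clip(5,-19,28)=5, clip(4,-19,28)=4, clip(7,-19,28)=7, clip(8,-19,28)=8, clip(7,-19,28)=7 -> [8, 5, 4, 7, 8, 7]
Stage 4 (DIFF): s[0]=8, 5-8=-3, 4-5=-1, 7-4=3, 8-7=1, 7-8=-1 -> [8, -3, -1, 3, 1, -1]
Stage 5 (DELAY): [0, 8, -3, -1, 3, 1] = [0, 8, -3, -1, 3, 1] -> [0, 8, -3, -1, 3, 1]
Output sum: 8

Answer: 8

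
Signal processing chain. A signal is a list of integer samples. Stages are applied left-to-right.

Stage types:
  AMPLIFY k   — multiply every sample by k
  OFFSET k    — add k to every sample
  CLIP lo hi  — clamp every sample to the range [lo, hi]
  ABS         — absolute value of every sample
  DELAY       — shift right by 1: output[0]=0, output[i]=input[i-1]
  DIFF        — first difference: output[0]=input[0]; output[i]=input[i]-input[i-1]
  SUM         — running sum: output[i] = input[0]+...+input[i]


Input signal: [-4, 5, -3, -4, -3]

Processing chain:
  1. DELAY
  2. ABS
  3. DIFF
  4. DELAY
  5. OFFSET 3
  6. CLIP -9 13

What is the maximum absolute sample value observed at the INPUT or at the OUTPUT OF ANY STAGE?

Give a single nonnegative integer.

Input: [-4, 5, -3, -4, -3] (max |s|=5)
Stage 1 (DELAY): [0, -4, 5, -3, -4] = [0, -4, 5, -3, -4] -> [0, -4, 5, -3, -4] (max |s|=5)
Stage 2 (ABS): |0|=0, |-4|=4, |5|=5, |-3|=3, |-4|=4 -> [0, 4, 5, 3, 4] (max |s|=5)
Stage 3 (DIFF): s[0]=0, 4-0=4, 5-4=1, 3-5=-2, 4-3=1 -> [0, 4, 1, -2, 1] (max |s|=4)
Stage 4 (DELAY): [0, 0, 4, 1, -2] = [0, 0, 4, 1, -2] -> [0, 0, 4, 1, -2] (max |s|=4)
Stage 5 (OFFSET 3): 0+3=3, 0+3=3, 4+3=7, 1+3=4, -2+3=1 -> [3, 3, 7, 4, 1] (max |s|=7)
Stage 6 (CLIP -9 13): clip(3,-9,13)=3, clip(3,-9,13)=3, clip(7,-9,13)=7, clip(4,-9,13)=4, clip(1,-9,13)=1 -> [3, 3, 7, 4, 1] (max |s|=7)
Overall max amplitude: 7

Answer: 7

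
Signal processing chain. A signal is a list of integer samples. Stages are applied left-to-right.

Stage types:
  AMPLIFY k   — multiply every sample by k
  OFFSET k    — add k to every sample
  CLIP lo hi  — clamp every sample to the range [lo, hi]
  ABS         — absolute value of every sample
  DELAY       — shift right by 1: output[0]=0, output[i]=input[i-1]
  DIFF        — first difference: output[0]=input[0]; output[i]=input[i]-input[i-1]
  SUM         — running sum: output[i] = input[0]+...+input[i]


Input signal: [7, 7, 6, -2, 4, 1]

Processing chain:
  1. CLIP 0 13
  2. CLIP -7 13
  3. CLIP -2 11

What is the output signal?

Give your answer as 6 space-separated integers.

Answer: 7 7 6 0 4 1

Derivation:
Input: [7, 7, 6, -2, 4, 1]
Stage 1 (CLIP 0 13): clip(7,0,13)=7, clip(7,0,13)=7, clip(6,0,13)=6, clip(-2,0,13)=0, clip(4,0,13)=4, clip(1,0,13)=1 -> [7, 7, 6, 0, 4, 1]
Stage 2 (CLIP -7 13): clip(7,-7,13)=7, clip(7,-7,13)=7, clip(6,-7,13)=6, clip(0,-7,13)=0, clip(4,-7,13)=4, clip(1,-7,13)=1 -> [7, 7, 6, 0, 4, 1]
Stage 3 (CLIP -2 11): clip(7,-2,11)=7, clip(7,-2,11)=7, clip(6,-2,11)=6, clip(0,-2,11)=0, clip(4,-2,11)=4, clip(1,-2,11)=1 -> [7, 7, 6, 0, 4, 1]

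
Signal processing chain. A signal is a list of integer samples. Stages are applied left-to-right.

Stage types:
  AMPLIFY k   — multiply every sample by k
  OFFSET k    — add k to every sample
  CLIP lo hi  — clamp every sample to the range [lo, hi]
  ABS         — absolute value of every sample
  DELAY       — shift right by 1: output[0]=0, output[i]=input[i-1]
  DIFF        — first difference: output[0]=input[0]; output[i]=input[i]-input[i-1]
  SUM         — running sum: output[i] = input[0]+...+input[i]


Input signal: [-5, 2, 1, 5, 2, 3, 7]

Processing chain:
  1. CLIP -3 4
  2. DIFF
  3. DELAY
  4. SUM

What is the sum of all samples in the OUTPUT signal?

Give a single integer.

Answer: 9

Derivation:
Input: [-5, 2, 1, 5, 2, 3, 7]
Stage 1 (CLIP -3 4): clip(-5,-3,4)=-3, clip(2,-3,4)=2, clip(1,-3,4)=1, clip(5,-3,4)=4, clip(2,-3,4)=2, clip(3,-3,4)=3, clip(7,-3,4)=4 -> [-3, 2, 1, 4, 2, 3, 4]
Stage 2 (DIFF): s[0]=-3, 2--3=5, 1-2=-1, 4-1=3, 2-4=-2, 3-2=1, 4-3=1 -> [-3, 5, -1, 3, -2, 1, 1]
Stage 3 (DELAY): [0, -3, 5, -1, 3, -2, 1] = [0, -3, 5, -1, 3, -2, 1] -> [0, -3, 5, -1, 3, -2, 1]
Stage 4 (SUM): sum[0..0]=0, sum[0..1]=-3, sum[0..2]=2, sum[0..3]=1, sum[0..4]=4, sum[0..5]=2, sum[0..6]=3 -> [0, -3, 2, 1, 4, 2, 3]
Output sum: 9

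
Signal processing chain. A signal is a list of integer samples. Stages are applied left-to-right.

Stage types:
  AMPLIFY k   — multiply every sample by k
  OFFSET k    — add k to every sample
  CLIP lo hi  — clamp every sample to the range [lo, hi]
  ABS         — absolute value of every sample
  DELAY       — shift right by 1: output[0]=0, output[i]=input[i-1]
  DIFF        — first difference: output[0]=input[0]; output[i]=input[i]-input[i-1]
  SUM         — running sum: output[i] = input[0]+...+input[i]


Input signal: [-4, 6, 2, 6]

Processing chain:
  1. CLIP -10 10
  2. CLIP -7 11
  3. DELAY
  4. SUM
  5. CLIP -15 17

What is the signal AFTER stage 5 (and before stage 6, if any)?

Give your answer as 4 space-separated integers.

Input: [-4, 6, 2, 6]
Stage 1 (CLIP -10 10): clip(-4,-10,10)=-4, clip(6,-10,10)=6, clip(2,-10,10)=2, clip(6,-10,10)=6 -> [-4, 6, 2, 6]
Stage 2 (CLIP -7 11): clip(-4,-7,11)=-4, clip(6,-7,11)=6, clip(2,-7,11)=2, clip(6,-7,11)=6 -> [-4, 6, 2, 6]
Stage 3 (DELAY): [0, -4, 6, 2] = [0, -4, 6, 2] -> [0, -4, 6, 2]
Stage 4 (SUM): sum[0..0]=0, sum[0..1]=-4, sum[0..2]=2, sum[0..3]=4 -> [0, -4, 2, 4]
Stage 5 (CLIP -15 17): clip(0,-15,17)=0, clip(-4,-15,17)=-4, clip(2,-15,17)=2, clip(4,-15,17)=4 -> [0, -4, 2, 4]

Answer: 0 -4 2 4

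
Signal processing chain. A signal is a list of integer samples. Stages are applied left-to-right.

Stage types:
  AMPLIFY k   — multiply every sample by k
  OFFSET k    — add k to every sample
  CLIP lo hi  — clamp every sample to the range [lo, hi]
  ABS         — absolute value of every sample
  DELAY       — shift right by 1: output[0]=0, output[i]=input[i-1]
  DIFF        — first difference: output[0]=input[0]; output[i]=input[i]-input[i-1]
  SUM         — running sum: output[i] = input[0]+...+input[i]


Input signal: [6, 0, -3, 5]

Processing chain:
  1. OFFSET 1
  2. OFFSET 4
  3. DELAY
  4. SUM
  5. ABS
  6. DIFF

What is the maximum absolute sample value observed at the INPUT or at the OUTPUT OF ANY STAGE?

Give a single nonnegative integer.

Answer: 18

Derivation:
Input: [6, 0, -3, 5] (max |s|=6)
Stage 1 (OFFSET 1): 6+1=7, 0+1=1, -3+1=-2, 5+1=6 -> [7, 1, -2, 6] (max |s|=7)
Stage 2 (OFFSET 4): 7+4=11, 1+4=5, -2+4=2, 6+4=10 -> [11, 5, 2, 10] (max |s|=11)
Stage 3 (DELAY): [0, 11, 5, 2] = [0, 11, 5, 2] -> [0, 11, 5, 2] (max |s|=11)
Stage 4 (SUM): sum[0..0]=0, sum[0..1]=11, sum[0..2]=16, sum[0..3]=18 -> [0, 11, 16, 18] (max |s|=18)
Stage 5 (ABS): |0|=0, |11|=11, |16|=16, |18|=18 -> [0, 11, 16, 18] (max |s|=18)
Stage 6 (DIFF): s[0]=0, 11-0=11, 16-11=5, 18-16=2 -> [0, 11, 5, 2] (max |s|=11)
Overall max amplitude: 18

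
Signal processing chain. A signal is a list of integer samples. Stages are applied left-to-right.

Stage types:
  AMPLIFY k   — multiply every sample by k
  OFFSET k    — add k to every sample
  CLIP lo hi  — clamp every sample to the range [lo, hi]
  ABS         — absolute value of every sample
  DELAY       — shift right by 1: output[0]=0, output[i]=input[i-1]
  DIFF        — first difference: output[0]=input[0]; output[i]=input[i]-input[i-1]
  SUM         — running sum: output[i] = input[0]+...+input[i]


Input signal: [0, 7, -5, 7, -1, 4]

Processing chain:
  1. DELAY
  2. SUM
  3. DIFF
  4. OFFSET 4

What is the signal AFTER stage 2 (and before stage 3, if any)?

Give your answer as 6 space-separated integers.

Answer: 0 0 7 2 9 8

Derivation:
Input: [0, 7, -5, 7, -1, 4]
Stage 1 (DELAY): [0, 0, 7, -5, 7, -1] = [0, 0, 7, -5, 7, -1] -> [0, 0, 7, -5, 7, -1]
Stage 2 (SUM): sum[0..0]=0, sum[0..1]=0, sum[0..2]=7, sum[0..3]=2, sum[0..4]=9, sum[0..5]=8 -> [0, 0, 7, 2, 9, 8]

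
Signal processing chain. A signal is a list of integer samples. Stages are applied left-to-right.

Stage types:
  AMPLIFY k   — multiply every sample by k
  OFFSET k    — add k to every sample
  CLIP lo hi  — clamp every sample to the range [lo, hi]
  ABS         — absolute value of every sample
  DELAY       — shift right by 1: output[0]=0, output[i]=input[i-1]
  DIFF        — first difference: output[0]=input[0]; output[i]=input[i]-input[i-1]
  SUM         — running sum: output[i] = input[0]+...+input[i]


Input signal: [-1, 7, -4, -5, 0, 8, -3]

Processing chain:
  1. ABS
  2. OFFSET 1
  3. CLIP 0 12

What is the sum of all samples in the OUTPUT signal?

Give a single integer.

Answer: 35

Derivation:
Input: [-1, 7, -4, -5, 0, 8, -3]
Stage 1 (ABS): |-1|=1, |7|=7, |-4|=4, |-5|=5, |0|=0, |8|=8, |-3|=3 -> [1, 7, 4, 5, 0, 8, 3]
Stage 2 (OFFSET 1): 1+1=2, 7+1=8, 4+1=5, 5+1=6, 0+1=1, 8+1=9, 3+1=4 -> [2, 8, 5, 6, 1, 9, 4]
Stage 3 (CLIP 0 12): clip(2,0,12)=2, clip(8,0,12)=8, clip(5,0,12)=5, clip(6,0,12)=6, clip(1,0,12)=1, clip(9,0,12)=9, clip(4,0,12)=4 -> [2, 8, 5, 6, 1, 9, 4]
Output sum: 35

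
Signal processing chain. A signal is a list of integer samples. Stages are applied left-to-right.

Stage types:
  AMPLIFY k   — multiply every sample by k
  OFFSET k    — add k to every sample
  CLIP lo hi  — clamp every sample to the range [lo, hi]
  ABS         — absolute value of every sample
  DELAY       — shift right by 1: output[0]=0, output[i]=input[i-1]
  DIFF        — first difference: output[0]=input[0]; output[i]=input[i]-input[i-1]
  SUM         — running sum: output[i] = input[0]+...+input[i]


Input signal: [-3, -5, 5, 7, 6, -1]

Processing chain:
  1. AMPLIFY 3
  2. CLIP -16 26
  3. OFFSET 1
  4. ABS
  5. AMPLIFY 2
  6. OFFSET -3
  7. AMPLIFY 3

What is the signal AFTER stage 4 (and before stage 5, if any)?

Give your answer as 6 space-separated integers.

Input: [-3, -5, 5, 7, 6, -1]
Stage 1 (AMPLIFY 3): -3*3=-9, -5*3=-15, 5*3=15, 7*3=21, 6*3=18, -1*3=-3 -> [-9, -15, 15, 21, 18, -3]
Stage 2 (CLIP -16 26): clip(-9,-16,26)=-9, clip(-15,-16,26)=-15, clip(15,-16,26)=15, clip(21,-16,26)=21, clip(18,-16,26)=18, clip(-3,-16,26)=-3 -> [-9, -15, 15, 21, 18, -3]
Stage 3 (OFFSET 1): -9+1=-8, -15+1=-14, 15+1=16, 21+1=22, 18+1=19, -3+1=-2 -> [-8, -14, 16, 22, 19, -2]
Stage 4 (ABS): |-8|=8, |-14|=14, |16|=16, |22|=22, |19|=19, |-2|=2 -> [8, 14, 16, 22, 19, 2]

Answer: 8 14 16 22 19 2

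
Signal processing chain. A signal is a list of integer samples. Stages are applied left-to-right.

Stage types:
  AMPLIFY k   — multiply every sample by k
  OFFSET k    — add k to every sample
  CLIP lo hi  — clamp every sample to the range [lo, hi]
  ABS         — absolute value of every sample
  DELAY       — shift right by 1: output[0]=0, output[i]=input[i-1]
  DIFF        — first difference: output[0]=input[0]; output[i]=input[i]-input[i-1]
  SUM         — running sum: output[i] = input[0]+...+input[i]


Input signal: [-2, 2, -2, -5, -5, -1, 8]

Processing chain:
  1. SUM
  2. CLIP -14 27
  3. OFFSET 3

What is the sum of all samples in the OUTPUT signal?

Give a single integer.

Input: [-2, 2, -2, -5, -5, -1, 8]
Stage 1 (SUM): sum[0..0]=-2, sum[0..1]=0, sum[0..2]=-2, sum[0..3]=-7, sum[0..4]=-12, sum[0..5]=-13, sum[0..6]=-5 -> [-2, 0, -2, -7, -12, -13, -5]
Stage 2 (CLIP -14 27): clip(-2,-14,27)=-2, clip(0,-14,27)=0, clip(-2,-14,27)=-2, clip(-7,-14,27)=-7, clip(-12,-14,27)=-12, clip(-13,-14,27)=-13, clip(-5,-14,27)=-5 -> [-2, 0, -2, -7, -12, -13, -5]
Stage 3 (OFFSET 3): -2+3=1, 0+3=3, -2+3=1, -7+3=-4, -12+3=-9, -13+3=-10, -5+3=-2 -> [1, 3, 1, -4, -9, -10, -2]
Output sum: -20

Answer: -20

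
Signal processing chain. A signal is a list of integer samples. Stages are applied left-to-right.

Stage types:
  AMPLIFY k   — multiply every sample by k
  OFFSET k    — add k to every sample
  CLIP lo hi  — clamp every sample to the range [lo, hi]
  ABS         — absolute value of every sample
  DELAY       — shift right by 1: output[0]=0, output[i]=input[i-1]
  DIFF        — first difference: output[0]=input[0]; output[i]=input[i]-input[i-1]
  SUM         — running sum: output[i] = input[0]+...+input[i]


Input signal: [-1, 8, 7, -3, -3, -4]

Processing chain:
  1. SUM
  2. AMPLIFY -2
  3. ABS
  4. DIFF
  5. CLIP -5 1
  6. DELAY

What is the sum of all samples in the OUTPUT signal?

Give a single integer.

Input: [-1, 8, 7, -3, -3, -4]
Stage 1 (SUM): sum[0..0]=-1, sum[0..1]=7, sum[0..2]=14, sum[0..3]=11, sum[0..4]=8, sum[0..5]=4 -> [-1, 7, 14, 11, 8, 4]
Stage 2 (AMPLIFY -2): -1*-2=2, 7*-2=-14, 14*-2=-28, 11*-2=-22, 8*-2=-16, 4*-2=-8 -> [2, -14, -28, -22, -16, -8]
Stage 3 (ABS): |2|=2, |-14|=14, |-28|=28, |-22|=22, |-16|=16, |-8|=8 -> [2, 14, 28, 22, 16, 8]
Stage 4 (DIFF): s[0]=2, 14-2=12, 28-14=14, 22-28=-6, 16-22=-6, 8-16=-8 -> [2, 12, 14, -6, -6, -8]
Stage 5 (CLIP -5 1): clip(2,-5,1)=1, clip(12,-5,1)=1, clip(14,-5,1)=1, clip(-6,-5,1)=-5, clip(-6,-5,1)=-5, clip(-8,-5,1)=-5 -> [1, 1, 1, -5, -5, -5]
Stage 6 (DELAY): [0, 1, 1, 1, -5, -5] = [0, 1, 1, 1, -5, -5] -> [0, 1, 1, 1, -5, -5]
Output sum: -7

Answer: -7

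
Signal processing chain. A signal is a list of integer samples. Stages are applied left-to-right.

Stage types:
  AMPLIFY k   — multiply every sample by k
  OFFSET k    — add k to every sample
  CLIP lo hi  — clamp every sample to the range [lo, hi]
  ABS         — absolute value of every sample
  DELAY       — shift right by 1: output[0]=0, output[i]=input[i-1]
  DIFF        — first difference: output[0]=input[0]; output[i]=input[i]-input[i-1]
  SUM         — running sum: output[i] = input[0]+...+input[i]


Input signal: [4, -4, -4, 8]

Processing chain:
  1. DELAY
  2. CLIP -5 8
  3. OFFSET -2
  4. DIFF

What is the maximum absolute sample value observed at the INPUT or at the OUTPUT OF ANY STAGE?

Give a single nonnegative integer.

Answer: 8

Derivation:
Input: [4, -4, -4, 8] (max |s|=8)
Stage 1 (DELAY): [0, 4, -4, -4] = [0, 4, -4, -4] -> [0, 4, -4, -4] (max |s|=4)
Stage 2 (CLIP -5 8): clip(0,-5,8)=0, clip(4,-5,8)=4, clip(-4,-5,8)=-4, clip(-4,-5,8)=-4 -> [0, 4, -4, -4] (max |s|=4)
Stage 3 (OFFSET -2): 0+-2=-2, 4+-2=2, -4+-2=-6, -4+-2=-6 -> [-2, 2, -6, -6] (max |s|=6)
Stage 4 (DIFF): s[0]=-2, 2--2=4, -6-2=-8, -6--6=0 -> [-2, 4, -8, 0] (max |s|=8)
Overall max amplitude: 8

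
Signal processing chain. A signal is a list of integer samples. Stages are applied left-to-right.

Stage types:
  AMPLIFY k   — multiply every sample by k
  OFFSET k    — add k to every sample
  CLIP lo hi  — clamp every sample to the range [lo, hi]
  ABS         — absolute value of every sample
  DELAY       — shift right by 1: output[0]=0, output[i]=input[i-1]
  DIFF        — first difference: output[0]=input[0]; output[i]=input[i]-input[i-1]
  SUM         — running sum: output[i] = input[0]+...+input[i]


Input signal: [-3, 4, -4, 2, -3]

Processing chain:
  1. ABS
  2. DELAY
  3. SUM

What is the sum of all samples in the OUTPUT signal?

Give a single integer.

Input: [-3, 4, -4, 2, -3]
Stage 1 (ABS): |-3|=3, |4|=4, |-4|=4, |2|=2, |-3|=3 -> [3, 4, 4, 2, 3]
Stage 2 (DELAY): [0, 3, 4, 4, 2] = [0, 3, 4, 4, 2] -> [0, 3, 4, 4, 2]
Stage 3 (SUM): sum[0..0]=0, sum[0..1]=3, sum[0..2]=7, sum[0..3]=11, sum[0..4]=13 -> [0, 3, 7, 11, 13]
Output sum: 34

Answer: 34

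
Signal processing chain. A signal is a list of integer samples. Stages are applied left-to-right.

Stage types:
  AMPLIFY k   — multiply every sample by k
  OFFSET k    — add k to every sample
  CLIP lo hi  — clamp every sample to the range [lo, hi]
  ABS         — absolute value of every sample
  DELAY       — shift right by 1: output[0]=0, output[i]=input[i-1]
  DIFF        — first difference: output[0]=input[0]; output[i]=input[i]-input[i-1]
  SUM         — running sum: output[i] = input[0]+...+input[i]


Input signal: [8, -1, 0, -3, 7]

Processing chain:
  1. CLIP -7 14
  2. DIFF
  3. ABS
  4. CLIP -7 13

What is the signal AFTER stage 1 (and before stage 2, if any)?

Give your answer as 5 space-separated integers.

Answer: 8 -1 0 -3 7

Derivation:
Input: [8, -1, 0, -3, 7]
Stage 1 (CLIP -7 14): clip(8,-7,14)=8, clip(-1,-7,14)=-1, clip(0,-7,14)=0, clip(-3,-7,14)=-3, clip(7,-7,14)=7 -> [8, -1, 0, -3, 7]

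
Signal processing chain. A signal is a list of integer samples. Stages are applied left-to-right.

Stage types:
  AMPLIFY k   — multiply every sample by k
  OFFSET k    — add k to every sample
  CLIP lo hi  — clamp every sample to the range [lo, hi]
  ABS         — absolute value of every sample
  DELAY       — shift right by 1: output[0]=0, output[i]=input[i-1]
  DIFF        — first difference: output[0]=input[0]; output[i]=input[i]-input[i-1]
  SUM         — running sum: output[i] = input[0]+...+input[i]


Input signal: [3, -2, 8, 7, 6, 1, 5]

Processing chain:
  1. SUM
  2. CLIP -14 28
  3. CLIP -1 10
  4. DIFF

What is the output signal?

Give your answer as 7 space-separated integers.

Answer: 3 -2 8 1 0 0 0

Derivation:
Input: [3, -2, 8, 7, 6, 1, 5]
Stage 1 (SUM): sum[0..0]=3, sum[0..1]=1, sum[0..2]=9, sum[0..3]=16, sum[0..4]=22, sum[0..5]=23, sum[0..6]=28 -> [3, 1, 9, 16, 22, 23, 28]
Stage 2 (CLIP -14 28): clip(3,-14,28)=3, clip(1,-14,28)=1, clip(9,-14,28)=9, clip(16,-14,28)=16, clip(22,-14,28)=22, clip(23,-14,28)=23, clip(28,-14,28)=28 -> [3, 1, 9, 16, 22, 23, 28]
Stage 3 (CLIP -1 10): clip(3,-1,10)=3, clip(1,-1,10)=1, clip(9,-1,10)=9, clip(16,-1,10)=10, clip(22,-1,10)=10, clip(23,-1,10)=10, clip(28,-1,10)=10 -> [3, 1, 9, 10, 10, 10, 10]
Stage 4 (DIFF): s[0]=3, 1-3=-2, 9-1=8, 10-9=1, 10-10=0, 10-10=0, 10-10=0 -> [3, -2, 8, 1, 0, 0, 0]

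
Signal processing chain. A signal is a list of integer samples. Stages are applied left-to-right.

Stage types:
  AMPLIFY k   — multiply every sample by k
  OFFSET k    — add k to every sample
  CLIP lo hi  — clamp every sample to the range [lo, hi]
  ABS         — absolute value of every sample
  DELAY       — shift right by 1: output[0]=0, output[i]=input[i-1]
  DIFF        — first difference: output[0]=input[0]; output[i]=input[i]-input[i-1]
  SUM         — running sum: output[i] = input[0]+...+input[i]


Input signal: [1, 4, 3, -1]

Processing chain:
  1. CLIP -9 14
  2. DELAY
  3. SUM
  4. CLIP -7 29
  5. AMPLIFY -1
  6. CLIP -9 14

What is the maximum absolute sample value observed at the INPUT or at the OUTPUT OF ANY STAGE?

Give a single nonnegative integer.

Answer: 8

Derivation:
Input: [1, 4, 3, -1] (max |s|=4)
Stage 1 (CLIP -9 14): clip(1,-9,14)=1, clip(4,-9,14)=4, clip(3,-9,14)=3, clip(-1,-9,14)=-1 -> [1, 4, 3, -1] (max |s|=4)
Stage 2 (DELAY): [0, 1, 4, 3] = [0, 1, 4, 3] -> [0, 1, 4, 3] (max |s|=4)
Stage 3 (SUM): sum[0..0]=0, sum[0..1]=1, sum[0..2]=5, sum[0..3]=8 -> [0, 1, 5, 8] (max |s|=8)
Stage 4 (CLIP -7 29): clip(0,-7,29)=0, clip(1,-7,29)=1, clip(5,-7,29)=5, clip(8,-7,29)=8 -> [0, 1, 5, 8] (max |s|=8)
Stage 5 (AMPLIFY -1): 0*-1=0, 1*-1=-1, 5*-1=-5, 8*-1=-8 -> [0, -1, -5, -8] (max |s|=8)
Stage 6 (CLIP -9 14): clip(0,-9,14)=0, clip(-1,-9,14)=-1, clip(-5,-9,14)=-5, clip(-8,-9,14)=-8 -> [0, -1, -5, -8] (max |s|=8)
Overall max amplitude: 8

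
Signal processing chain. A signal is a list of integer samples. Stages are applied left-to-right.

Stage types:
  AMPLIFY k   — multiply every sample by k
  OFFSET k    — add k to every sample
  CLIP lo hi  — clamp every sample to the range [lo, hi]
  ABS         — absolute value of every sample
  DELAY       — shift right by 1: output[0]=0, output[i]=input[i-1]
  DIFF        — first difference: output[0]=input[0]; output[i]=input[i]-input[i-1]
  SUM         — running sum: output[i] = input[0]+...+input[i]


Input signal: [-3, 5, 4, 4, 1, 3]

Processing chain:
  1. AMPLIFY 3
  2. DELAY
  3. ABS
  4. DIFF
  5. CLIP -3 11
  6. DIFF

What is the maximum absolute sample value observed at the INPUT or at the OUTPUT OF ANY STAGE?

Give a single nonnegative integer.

Input: [-3, 5, 4, 4, 1, 3] (max |s|=5)
Stage 1 (AMPLIFY 3): -3*3=-9, 5*3=15, 4*3=12, 4*3=12, 1*3=3, 3*3=9 -> [-9, 15, 12, 12, 3, 9] (max |s|=15)
Stage 2 (DELAY): [0, -9, 15, 12, 12, 3] = [0, -9, 15, 12, 12, 3] -> [0, -9, 15, 12, 12, 3] (max |s|=15)
Stage 3 (ABS): |0|=0, |-9|=9, |15|=15, |12|=12, |12|=12, |3|=3 -> [0, 9, 15, 12, 12, 3] (max |s|=15)
Stage 4 (DIFF): s[0]=0, 9-0=9, 15-9=6, 12-15=-3, 12-12=0, 3-12=-9 -> [0, 9, 6, -3, 0, -9] (max |s|=9)
Stage 5 (CLIP -3 11): clip(0,-3,11)=0, clip(9,-3,11)=9, clip(6,-3,11)=6, clip(-3,-3,11)=-3, clip(0,-3,11)=0, clip(-9,-3,11)=-3 -> [0, 9, 6, -3, 0, -3] (max |s|=9)
Stage 6 (DIFF): s[0]=0, 9-0=9, 6-9=-3, -3-6=-9, 0--3=3, -3-0=-3 -> [0, 9, -3, -9, 3, -3] (max |s|=9)
Overall max amplitude: 15

Answer: 15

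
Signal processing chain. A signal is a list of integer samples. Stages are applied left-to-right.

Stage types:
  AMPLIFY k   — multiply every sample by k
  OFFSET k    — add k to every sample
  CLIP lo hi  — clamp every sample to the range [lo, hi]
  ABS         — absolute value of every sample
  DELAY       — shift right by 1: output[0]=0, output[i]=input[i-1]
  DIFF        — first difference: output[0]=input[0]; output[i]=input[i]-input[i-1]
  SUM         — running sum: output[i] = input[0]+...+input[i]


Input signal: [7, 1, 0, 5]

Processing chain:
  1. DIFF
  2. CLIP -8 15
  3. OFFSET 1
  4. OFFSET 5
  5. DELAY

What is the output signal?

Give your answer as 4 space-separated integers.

Input: [7, 1, 0, 5]
Stage 1 (DIFF): s[0]=7, 1-7=-6, 0-1=-1, 5-0=5 -> [7, -6, -1, 5]
Stage 2 (CLIP -8 15): clip(7,-8,15)=7, clip(-6,-8,15)=-6, clip(-1,-8,15)=-1, clip(5,-8,15)=5 -> [7, -6, -1, 5]
Stage 3 (OFFSET 1): 7+1=8, -6+1=-5, -1+1=0, 5+1=6 -> [8, -5, 0, 6]
Stage 4 (OFFSET 5): 8+5=13, -5+5=0, 0+5=5, 6+5=11 -> [13, 0, 5, 11]
Stage 5 (DELAY): [0, 13, 0, 5] = [0, 13, 0, 5] -> [0, 13, 0, 5]

Answer: 0 13 0 5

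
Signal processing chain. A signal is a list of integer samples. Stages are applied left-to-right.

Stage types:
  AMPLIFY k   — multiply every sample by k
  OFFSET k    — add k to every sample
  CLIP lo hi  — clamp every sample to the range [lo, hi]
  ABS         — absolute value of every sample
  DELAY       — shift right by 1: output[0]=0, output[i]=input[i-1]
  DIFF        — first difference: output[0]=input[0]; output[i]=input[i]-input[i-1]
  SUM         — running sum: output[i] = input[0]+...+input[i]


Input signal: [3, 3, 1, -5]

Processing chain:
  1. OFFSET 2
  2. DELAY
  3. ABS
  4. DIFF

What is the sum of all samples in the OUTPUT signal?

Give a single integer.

Answer: 3

Derivation:
Input: [3, 3, 1, -5]
Stage 1 (OFFSET 2): 3+2=5, 3+2=5, 1+2=3, -5+2=-3 -> [5, 5, 3, -3]
Stage 2 (DELAY): [0, 5, 5, 3] = [0, 5, 5, 3] -> [0, 5, 5, 3]
Stage 3 (ABS): |0|=0, |5|=5, |5|=5, |3|=3 -> [0, 5, 5, 3]
Stage 4 (DIFF): s[0]=0, 5-0=5, 5-5=0, 3-5=-2 -> [0, 5, 0, -2]
Output sum: 3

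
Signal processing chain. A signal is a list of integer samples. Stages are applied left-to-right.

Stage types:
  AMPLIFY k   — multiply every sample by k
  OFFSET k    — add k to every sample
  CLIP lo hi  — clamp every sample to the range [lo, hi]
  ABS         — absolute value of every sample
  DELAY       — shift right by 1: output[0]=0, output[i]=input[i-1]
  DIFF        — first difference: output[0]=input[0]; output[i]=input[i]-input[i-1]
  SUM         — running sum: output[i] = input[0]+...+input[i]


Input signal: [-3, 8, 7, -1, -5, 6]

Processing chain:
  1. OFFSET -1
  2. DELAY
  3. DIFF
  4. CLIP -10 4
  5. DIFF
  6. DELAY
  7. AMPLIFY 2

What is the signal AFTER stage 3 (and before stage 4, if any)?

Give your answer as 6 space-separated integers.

Answer: 0 -4 11 -1 -8 -4

Derivation:
Input: [-3, 8, 7, -1, -5, 6]
Stage 1 (OFFSET -1): -3+-1=-4, 8+-1=7, 7+-1=6, -1+-1=-2, -5+-1=-6, 6+-1=5 -> [-4, 7, 6, -2, -6, 5]
Stage 2 (DELAY): [0, -4, 7, 6, -2, -6] = [0, -4, 7, 6, -2, -6] -> [0, -4, 7, 6, -2, -6]
Stage 3 (DIFF): s[0]=0, -4-0=-4, 7--4=11, 6-7=-1, -2-6=-8, -6--2=-4 -> [0, -4, 11, -1, -8, -4]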